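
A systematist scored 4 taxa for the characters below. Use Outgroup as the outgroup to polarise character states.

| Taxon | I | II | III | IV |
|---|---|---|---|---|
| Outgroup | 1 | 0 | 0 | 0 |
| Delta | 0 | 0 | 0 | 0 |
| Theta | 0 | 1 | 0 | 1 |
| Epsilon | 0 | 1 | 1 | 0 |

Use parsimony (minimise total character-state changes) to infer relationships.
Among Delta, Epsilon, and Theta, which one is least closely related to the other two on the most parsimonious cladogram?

Delta

Character polarity is set by the outgroup: the derived state is whichever differs from the outgroup's state, so for I the derived state is '0', and for the remaining characters it is '1'.
All ingroup taxa share the derived state '0' for I; it defines the ingroup but does not resolve relationships within it.
II: derived state '1' in Epsilon and Theta only — synapomorphy for {Epsilon, Theta}.
III (derived state '1') is unique to Epsilon (autapomorphy; uninformative for grouping).
IV: derived state '1' in Theta only — an autapomorphy, so it tells us nothing about relationships among taxa.
Most parsimonious ingroup topology: (Delta,(Theta,Epsilon)).
Epsilon and Theta share a more recent common ancestor with each other than either does with Delta, so Delta is the least closely related of the three.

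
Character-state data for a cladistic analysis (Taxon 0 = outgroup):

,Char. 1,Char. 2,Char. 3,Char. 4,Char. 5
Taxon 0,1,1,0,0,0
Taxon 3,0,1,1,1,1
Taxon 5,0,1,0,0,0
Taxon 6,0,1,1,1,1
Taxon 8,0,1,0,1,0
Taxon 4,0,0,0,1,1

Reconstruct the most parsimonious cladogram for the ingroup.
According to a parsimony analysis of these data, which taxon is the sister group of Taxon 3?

Taxon 6

Character polarity is set by the outgroup: the derived state is whichever differs from the outgroup's state, so for Char. 1, Char. 2 the derived state is '0', and for the remaining characters it is '1'.
Char. 1 (derived state '0') is shared by all ingroup taxa — unites the whole ingroup.
Char. 2 (derived state '0') is unique to Taxon 4 (autapomorphy; uninformative for grouping).
Only Taxon 3 and Taxon 6 show the derived state '1' for Char. 3, supporting them as a clade.
Char. 4 (derived state '1') is shared by Taxon 3, Taxon 4, Taxon 6, and Taxon 8 — a synapomorphy uniting that clade.
Char. 5: derived state '1' in Taxon 3, Taxon 4, and Taxon 6 only — synapomorphy for {Taxon 3, Taxon 4, Taxon 6}.
Most parsimonious ingroup topology: ((((Taxon 3,Taxon 6),Taxon 4),Taxon 8),Taxon 5).
Taxon 3 and Taxon 6 form a cherry on this tree, so they are sister taxa.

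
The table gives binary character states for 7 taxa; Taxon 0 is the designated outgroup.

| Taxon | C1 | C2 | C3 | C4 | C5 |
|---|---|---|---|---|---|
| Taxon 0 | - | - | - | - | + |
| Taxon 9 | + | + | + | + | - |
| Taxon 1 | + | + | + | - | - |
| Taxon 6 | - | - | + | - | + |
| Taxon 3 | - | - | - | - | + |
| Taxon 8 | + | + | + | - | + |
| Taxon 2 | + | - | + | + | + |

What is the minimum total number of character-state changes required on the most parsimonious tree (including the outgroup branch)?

Character polarity is set by the outgroup: the derived state is whichever differs from the outgroup's state, so for C5 the derived state is '-', and for the remaining characters it is '+'.
C1: derived state '+' in Taxon 1, Taxon 2, Taxon 8, and Taxon 9 only — synapomorphy for {Taxon 1, Taxon 2, Taxon 8, Taxon 9}.
C2 (derived state '+') is shared by Taxon 1, Taxon 8, and Taxon 9 — a synapomorphy uniting that clade.
Only Taxon 1, Taxon 2, Taxon 6, Taxon 8, and Taxon 9 show the derived state '+' for C3, supporting them as a clade.
C4 (state '+') occurs in Taxon 2 and Taxon 9 but conflicts with the nesting implied by the other characters — most parsimoniously interpreted as homoplasy.
Only Taxon 1 and Taxon 9 show the derived state '-' for C5, supporting them as a clade.
Most parsimonious ingroup topology: (((((Taxon 9,Taxon 1),Taxon 8),Taxon 2),Taxon 6),Taxon 3).
Changes per character on this tree: C1: 1; C2: 1; C3: 1; C4: 2; C5: 1.
Total = 6.

6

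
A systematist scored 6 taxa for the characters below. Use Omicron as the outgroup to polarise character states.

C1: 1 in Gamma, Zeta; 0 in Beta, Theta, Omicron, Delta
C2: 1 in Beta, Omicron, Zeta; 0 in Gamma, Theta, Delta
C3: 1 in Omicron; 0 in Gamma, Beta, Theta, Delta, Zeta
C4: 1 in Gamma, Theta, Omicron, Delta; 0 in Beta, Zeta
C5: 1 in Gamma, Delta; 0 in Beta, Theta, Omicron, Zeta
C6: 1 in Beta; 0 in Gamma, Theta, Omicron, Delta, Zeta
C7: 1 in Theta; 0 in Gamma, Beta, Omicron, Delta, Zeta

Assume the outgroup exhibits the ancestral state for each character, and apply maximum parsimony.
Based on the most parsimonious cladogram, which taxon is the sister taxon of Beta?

Zeta

Character polarity is set by the outgroup: the derived state is whichever differs from the outgroup's state, so for C2, C3, C4 the derived state is '0', and for the remaining characters it is '1'.
C1 (state '1') occurs in Gamma and Zeta but conflicts with the nesting implied by the other characters — most parsimoniously interpreted as homoplasy.
C2 (derived state '0') is shared by Delta, Gamma, and Theta — a synapomorphy uniting that clade.
C3 (derived state '0') is shared by all ingroup taxa — unites the whole ingroup.
C4: derived state '0' in Beta and Zeta only — synapomorphy for {Beta, Zeta}.
Only Delta and Gamma show the derived state '1' for C5, supporting them as a clade.
C6 (derived state '1') is unique to Beta (autapomorphy; uninformative for grouping).
C7: derived state '1' in Theta only — an autapomorphy, so it tells us nothing about relationships among taxa.
Most parsimonious ingroup topology: ((Zeta,Beta),((Delta,Gamma),Theta)).
Beta and Zeta form a cherry on this tree, so they are sister taxa.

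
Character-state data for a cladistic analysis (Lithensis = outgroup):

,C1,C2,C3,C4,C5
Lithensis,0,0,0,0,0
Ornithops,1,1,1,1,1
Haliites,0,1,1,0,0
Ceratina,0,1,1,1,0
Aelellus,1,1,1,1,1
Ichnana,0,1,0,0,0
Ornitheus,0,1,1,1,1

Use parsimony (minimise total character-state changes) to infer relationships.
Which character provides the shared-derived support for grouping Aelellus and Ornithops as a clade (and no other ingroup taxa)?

The outgroup has state '0' for every character, so '1' is the derived state throughout.
Only Aelellus and Ornithops show the derived state '1' for C1, supporting them as a clade.
C2 (derived state '1') is shared by all ingroup taxa — unites the whole ingroup.
Only Aelellus, Ceratina, Haliites, Ornitheus, and Ornithops show the derived state '1' for C3, supporting them as a clade.
Only Aelellus, Ceratina, Ornitheus, and Ornithops show the derived state '1' for C4, supporting them as a clade.
C5: derived state '1' in Aelellus, Ornitheus, and Ornithops only — synapomorphy for {Aelellus, Ornitheus, Ornithops}.
Most parsimonious ingroup topology: (((((Ornithops,Aelellus),Ornitheus),Ceratina),Haliites),Ichnana).
The clade {Aelellus, Ornithops} is supported by C1: its derived state '1' occurs in exactly those taxa and in no other taxon (including the outgroup).

C1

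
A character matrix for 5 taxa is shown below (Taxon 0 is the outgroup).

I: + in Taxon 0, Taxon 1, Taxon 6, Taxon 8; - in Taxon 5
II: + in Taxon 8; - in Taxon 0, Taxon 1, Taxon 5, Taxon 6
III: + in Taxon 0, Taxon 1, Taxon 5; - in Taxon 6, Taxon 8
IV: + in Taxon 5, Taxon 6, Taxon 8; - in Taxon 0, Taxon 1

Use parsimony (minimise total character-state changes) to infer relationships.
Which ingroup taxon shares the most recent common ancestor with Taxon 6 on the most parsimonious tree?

Character polarity is set by the outgroup: the derived state is whichever differs from the outgroup's state, so for I, III the derived state is '-', and for the remaining characters it is '+'.
I (derived state '-') is unique to Taxon 5 (autapomorphy; uninformative for grouping).
II (derived state '+') is unique to Taxon 8 (autapomorphy; uninformative for grouping).
Only Taxon 6 and Taxon 8 show the derived state '-' for III, supporting them as a clade.
Only Taxon 5, Taxon 6, and Taxon 8 show the derived state '+' for IV, supporting them as a clade.
Most parsimonious ingroup topology: (Taxon 1,(Taxon 5,(Taxon 6,Taxon 8))).
Taxon 6 and Taxon 8 form a cherry on this tree, so they are sister taxa.

Taxon 8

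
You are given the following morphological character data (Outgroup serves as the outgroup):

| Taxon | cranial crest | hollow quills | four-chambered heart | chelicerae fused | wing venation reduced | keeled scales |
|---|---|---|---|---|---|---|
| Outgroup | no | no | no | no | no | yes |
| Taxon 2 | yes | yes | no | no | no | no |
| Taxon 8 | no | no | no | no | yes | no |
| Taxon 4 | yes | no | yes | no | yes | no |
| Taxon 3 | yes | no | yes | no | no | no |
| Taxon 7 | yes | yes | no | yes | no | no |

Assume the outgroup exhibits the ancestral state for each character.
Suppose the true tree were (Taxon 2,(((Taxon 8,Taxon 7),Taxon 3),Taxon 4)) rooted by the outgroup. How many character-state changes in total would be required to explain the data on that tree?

Map each character onto (Taxon 2,(((Taxon 8,Taxon 7),Taxon 3),Taxon 4)) (rooted by Outgroup) and count the minimum state changes it requires (Fitch parsimony):
cranial crest: 2; hollow quills: 2; four-chambered heart: 2; chelicerae fused: 1; wing venation reduced: 2; keeled scales: 1.
Total tree length = 10.

10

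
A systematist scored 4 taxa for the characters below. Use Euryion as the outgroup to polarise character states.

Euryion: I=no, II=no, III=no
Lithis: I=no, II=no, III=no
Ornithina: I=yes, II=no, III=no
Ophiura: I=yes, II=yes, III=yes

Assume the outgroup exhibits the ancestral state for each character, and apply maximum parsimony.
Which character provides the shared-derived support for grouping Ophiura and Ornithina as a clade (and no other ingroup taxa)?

The outgroup has state 'no' for every character, so 'yes' is the derived state throughout.
Only Ophiura and Ornithina show the derived state 'yes' for I, supporting them as a clade.
II: derived state 'yes' in Ophiura only — an autapomorphy, so it tells us nothing about relationships among taxa.
III: derived state 'yes' in Ophiura only — an autapomorphy, so it tells us nothing about relationships among taxa.
Most parsimonious ingroup topology: (Lithis,(Ornithina,Ophiura)).
The clade {Ophiura, Ornithina} is supported by I: its derived state 'yes' occurs in exactly those taxa and in no other taxon (including the outgroup).

I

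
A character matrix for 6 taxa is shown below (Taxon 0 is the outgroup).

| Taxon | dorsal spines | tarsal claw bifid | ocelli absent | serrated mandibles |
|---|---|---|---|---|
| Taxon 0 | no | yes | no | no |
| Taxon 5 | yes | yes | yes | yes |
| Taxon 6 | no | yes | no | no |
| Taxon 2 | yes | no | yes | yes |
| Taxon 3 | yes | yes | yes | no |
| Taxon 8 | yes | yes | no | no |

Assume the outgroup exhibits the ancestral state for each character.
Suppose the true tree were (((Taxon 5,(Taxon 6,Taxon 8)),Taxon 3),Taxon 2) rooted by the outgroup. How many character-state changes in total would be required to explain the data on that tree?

Map each character onto (((Taxon 5,(Taxon 6,Taxon 8)),Taxon 3),Taxon 2) (rooted by Taxon 0) and count the minimum state changes it requires (Fitch parsimony):
dorsal spines: 2; tarsal claw bifid: 1; ocelli absent: 2; serrated mandibles: 2.
Total tree length = 7.

7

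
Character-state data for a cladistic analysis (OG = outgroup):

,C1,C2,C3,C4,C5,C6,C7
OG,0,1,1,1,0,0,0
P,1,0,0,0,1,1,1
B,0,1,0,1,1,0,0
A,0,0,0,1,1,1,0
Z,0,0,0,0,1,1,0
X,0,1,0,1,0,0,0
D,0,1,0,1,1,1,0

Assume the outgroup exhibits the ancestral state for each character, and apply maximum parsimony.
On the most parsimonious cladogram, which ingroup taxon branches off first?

X

Character polarity is set by the outgroup: the derived state is whichever differs from the outgroup's state, so for C2, C3, C4 the derived state is '0', and for the remaining characters it is '1'.
C1 (derived state '1') is unique to P (autapomorphy; uninformative for grouping).
C2 (derived state '0') is shared by A, P, and Z — a synapomorphy uniting that clade.
All ingroup taxa share the derived state '0' for C3; it defines the ingroup but does not resolve relationships within it.
C4: derived state '0' in P and Z only — synapomorphy for {P, Z}.
C5: derived state '1' in A, B, D, P, and Z only — synapomorphy for {A, B, D, P, Z}.
C6 (derived state '1') is shared by A, D, P, and Z — a synapomorphy uniting that clade.
C7 (derived state '1') is unique to P (autapomorphy; uninformative for grouping).
Most parsimonious ingroup topology: (((((P,Z),A),D),B),X).
X is sister to the clade containing all other ingroup taxa, so it is the earliest-diverging (most basal) ingroup lineage.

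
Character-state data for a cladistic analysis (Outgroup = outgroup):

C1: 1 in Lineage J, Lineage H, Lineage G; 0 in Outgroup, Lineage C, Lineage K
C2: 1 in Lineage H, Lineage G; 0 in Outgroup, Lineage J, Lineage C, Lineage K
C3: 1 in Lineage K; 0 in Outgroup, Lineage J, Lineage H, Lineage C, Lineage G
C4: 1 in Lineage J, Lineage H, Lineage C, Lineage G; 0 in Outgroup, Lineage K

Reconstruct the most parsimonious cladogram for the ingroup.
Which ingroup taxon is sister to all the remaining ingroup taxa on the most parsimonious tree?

The outgroup has state '0' for every character, so '1' is the derived state throughout.
C1 (derived state '1') is shared by Lineage G, Lineage H, and Lineage J — a synapomorphy uniting that clade.
C2: derived state '1' in Lineage G and Lineage H only — synapomorphy for {Lineage G, Lineage H}.
C3: derived state '1' in Lineage K only — an autapomorphy, so it tells us nothing about relationships among taxa.
Only Lineage C, Lineage G, Lineage H, and Lineage J show the derived state '1' for C4, supporting them as a clade.
Most parsimonious ingroup topology: (((Lineage J,(Lineage H,Lineage G)),Lineage C),Lineage K).
Lineage K is sister to the clade containing all other ingroup taxa, so it is the earliest-diverging (most basal) ingroup lineage.

Lineage K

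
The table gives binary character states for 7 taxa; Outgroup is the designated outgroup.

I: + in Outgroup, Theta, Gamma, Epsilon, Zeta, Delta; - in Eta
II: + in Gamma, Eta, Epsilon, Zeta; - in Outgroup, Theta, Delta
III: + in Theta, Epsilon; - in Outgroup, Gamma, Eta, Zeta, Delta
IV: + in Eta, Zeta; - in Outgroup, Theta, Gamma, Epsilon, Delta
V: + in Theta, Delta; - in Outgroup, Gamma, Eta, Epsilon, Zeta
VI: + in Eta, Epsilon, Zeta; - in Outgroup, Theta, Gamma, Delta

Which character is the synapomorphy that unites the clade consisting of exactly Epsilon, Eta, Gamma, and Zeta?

II

Character polarity is set by the outgroup: the derived state is whichever differs from the outgroup's state, so for I the derived state is '-', and for the remaining characters it is '+'.
I (derived state '-') is unique to Eta (autapomorphy; uninformative for grouping).
II (derived state '+') is shared by Epsilon, Eta, Gamma, and Zeta — a synapomorphy uniting that clade.
III groups Epsilon and Theta, which is incompatible with the clades supported by the remaining characters; treating it as convergent (homoplasy) costs fewer steps than any alternative tree.
IV (derived state '+') is shared by Eta and Zeta — a synapomorphy uniting that clade.
Only Delta and Theta show the derived state '+' for V, supporting them as a clade.
VI: derived state '+' in Epsilon, Eta, and Zeta only — synapomorphy for {Epsilon, Eta, Zeta}.
Most parsimonious ingroup topology: ((Theta,Delta),(Gamma,((Eta,Zeta),Epsilon))).
The clade {Epsilon, Eta, Gamma, Zeta} is supported by II: its derived state '+' occurs in exactly those taxa and in no other taxon (including the outgroup).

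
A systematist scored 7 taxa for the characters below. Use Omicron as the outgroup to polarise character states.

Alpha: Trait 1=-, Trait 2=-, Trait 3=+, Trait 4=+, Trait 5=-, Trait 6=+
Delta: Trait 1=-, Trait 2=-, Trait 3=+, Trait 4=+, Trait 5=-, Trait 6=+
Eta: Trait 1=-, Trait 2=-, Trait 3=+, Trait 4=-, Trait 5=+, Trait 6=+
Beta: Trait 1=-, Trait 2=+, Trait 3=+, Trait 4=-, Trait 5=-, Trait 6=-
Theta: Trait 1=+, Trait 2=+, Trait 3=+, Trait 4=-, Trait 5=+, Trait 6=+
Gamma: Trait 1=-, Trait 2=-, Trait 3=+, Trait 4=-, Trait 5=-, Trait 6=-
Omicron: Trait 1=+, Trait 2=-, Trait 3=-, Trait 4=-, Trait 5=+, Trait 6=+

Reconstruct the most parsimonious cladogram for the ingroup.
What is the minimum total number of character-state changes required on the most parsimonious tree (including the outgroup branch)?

7

Character polarity is set by the outgroup: the derived state is whichever differs from the outgroup's state, so for Trait 1, Trait 5, Trait 6 the derived state is '-', and for the remaining characters it is '+'.
Trait 1 (derived state '-') is shared by Alpha, Beta, Delta, Eta, and Gamma — a synapomorphy uniting that clade.
Trait 2 (state '+') occurs in Beta and Theta but conflicts with the nesting implied by the other characters — most parsimoniously interpreted as homoplasy.
All ingroup taxa share the derived state '+' for Trait 3; it defines the ingroup but does not resolve relationships within it.
Trait 4: derived state '+' in Alpha and Delta only — synapomorphy for {Alpha, Delta}.
Only Alpha, Beta, Delta, and Gamma show the derived state '-' for Trait 5, supporting them as a clade.
Trait 6 (derived state '-') is shared by Beta and Gamma — a synapomorphy uniting that clade.
Most parsimonious ingroup topology: ((((Beta,Gamma),(Delta,Alpha)),Eta),Theta).
Changes per character on this tree: Trait 1: 1; Trait 2: 2; Trait 3: 1; Trait 4: 1; Trait 5: 1; Trait 6: 1.
Total = 7.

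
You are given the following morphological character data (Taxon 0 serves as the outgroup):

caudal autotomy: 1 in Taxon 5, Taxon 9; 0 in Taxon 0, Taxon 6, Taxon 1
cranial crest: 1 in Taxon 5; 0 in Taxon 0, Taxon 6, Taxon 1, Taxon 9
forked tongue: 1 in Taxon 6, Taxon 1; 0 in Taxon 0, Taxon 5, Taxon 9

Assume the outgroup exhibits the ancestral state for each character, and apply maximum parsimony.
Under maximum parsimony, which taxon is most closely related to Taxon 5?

The outgroup has state '0' for every character, so '1' is the derived state throughout.
caudal autotomy: derived state '1' in Taxon 5 and Taxon 9 only — synapomorphy for {Taxon 5, Taxon 9}.
cranial crest: derived state '1' in Taxon 5 only — an autapomorphy, so it tells us nothing about relationships among taxa.
forked tongue (derived state '1') is shared by Taxon 1 and Taxon 6 — a synapomorphy uniting that clade.
Most parsimonious ingroup topology: ((Taxon 6,Taxon 1),(Taxon 9,Taxon 5)).
Taxon 5 and Taxon 9 form a cherry on this tree, so they are sister taxa.

Taxon 9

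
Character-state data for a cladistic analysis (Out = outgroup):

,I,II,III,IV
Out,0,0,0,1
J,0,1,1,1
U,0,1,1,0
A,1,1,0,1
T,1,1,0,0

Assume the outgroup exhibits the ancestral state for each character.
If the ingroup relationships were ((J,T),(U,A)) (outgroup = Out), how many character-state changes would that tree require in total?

Map each character onto ((J,T),(U,A)) (rooted by Out) and count the minimum state changes it requires (Fitch parsimony):
I: 2; II: 1; III: 2; IV: 2.
Total tree length = 7.

7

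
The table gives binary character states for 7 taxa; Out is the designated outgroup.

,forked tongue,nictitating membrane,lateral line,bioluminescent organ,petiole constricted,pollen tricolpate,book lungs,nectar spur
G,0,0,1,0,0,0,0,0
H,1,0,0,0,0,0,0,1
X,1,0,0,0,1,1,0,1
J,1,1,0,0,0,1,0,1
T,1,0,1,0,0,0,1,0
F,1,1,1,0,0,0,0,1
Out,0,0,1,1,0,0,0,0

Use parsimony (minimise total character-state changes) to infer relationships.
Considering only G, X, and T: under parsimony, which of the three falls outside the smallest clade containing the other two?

G

Character polarity is set by the outgroup: the derived state is whichever differs from the outgroup's state, so for lateral line, bioluminescent organ the derived state is '0', and for the remaining characters it is '1'.
Only F, H, J, T, and X show the derived state '1' for forked tongue, supporting them as a clade.
nictitating membrane groups F and J, which is incompatible with the clades supported by the remaining characters; treating it as convergent (homoplasy) costs fewer steps than any alternative tree.
lateral line: derived state '0' in H, J, and X only — synapomorphy for {H, J, X}.
All ingroup taxa share the derived state '0' for bioluminescent organ; it defines the ingroup but does not resolve relationships within it.
petiole constricted (derived state '1') is unique to X (autapomorphy; uninformative for grouping).
Only J and X show the derived state '1' for pollen tricolpate, supporting them as a clade.
book lungs: derived state '1' in T only — an autapomorphy, so it tells us nothing about relationships among taxa.
nectar spur: derived state '1' in F, H, J, and X only — synapomorphy for {F, H, J, X}.
Most parsimonious ingroup topology: ((((H,(X,J)),F),T),G).
X and T share a more recent common ancestor with each other than either does with G, so G is the least closely related of the three.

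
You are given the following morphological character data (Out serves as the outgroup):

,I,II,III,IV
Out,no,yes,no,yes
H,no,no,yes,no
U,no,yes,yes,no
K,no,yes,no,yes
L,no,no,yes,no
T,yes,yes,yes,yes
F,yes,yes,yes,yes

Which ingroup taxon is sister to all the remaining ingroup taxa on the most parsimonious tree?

Character polarity is set by the outgroup: the derived state is whichever differs from the outgroup's state, so for II, IV the derived state is 'no', and for the remaining characters it is 'yes'.
Only F and T show the derived state 'yes' for I, supporting them as a clade.
Only H and L show the derived state 'no' for II, supporting them as a clade.
III (derived state 'yes') is shared by F, H, L, T, and U — a synapomorphy uniting that clade.
IV (derived state 'no') is shared by H, L, and U — a synapomorphy uniting that clade.
Most parsimonious ingroup topology: (((T,F),((L,H),U)),K).
K is sister to the clade containing all other ingroup taxa, so it is the earliest-diverging (most basal) ingroup lineage.

K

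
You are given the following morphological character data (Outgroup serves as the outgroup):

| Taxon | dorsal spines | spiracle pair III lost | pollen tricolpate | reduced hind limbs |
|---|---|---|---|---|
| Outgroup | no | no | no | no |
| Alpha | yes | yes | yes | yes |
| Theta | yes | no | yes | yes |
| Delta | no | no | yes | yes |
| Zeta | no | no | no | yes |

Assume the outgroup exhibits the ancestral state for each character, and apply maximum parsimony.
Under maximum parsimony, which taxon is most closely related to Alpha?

Theta

The outgroup has state 'no' for every character, so 'yes' is the derived state throughout.
Only Alpha and Theta show the derived state 'yes' for dorsal spines, supporting them as a clade.
spiracle pair III lost: derived state 'yes' in Alpha only — an autapomorphy, so it tells us nothing about relationships among taxa.
pollen tricolpate: derived state 'yes' in Alpha, Delta, and Theta only — synapomorphy for {Alpha, Delta, Theta}.
reduced hind limbs (derived state 'yes') is shared by all ingroup taxa — unites the whole ingroup.
Most parsimonious ingroup topology: (((Alpha,Theta),Delta),Zeta).
Alpha and Theta form a cherry on this tree, so they are sister taxa.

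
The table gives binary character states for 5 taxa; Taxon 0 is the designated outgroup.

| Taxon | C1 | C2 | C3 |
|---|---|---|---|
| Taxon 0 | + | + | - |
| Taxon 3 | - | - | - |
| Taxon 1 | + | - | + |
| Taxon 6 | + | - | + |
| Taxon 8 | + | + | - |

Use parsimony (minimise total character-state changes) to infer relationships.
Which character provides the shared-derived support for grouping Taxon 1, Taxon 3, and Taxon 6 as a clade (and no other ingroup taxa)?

Character polarity is set by the outgroup: the derived state is whichever differs from the outgroup's state, so for C1, C2 the derived state is '-', and for the remaining characters it is '+'.
C1: derived state '-' in Taxon 3 only — an autapomorphy, so it tells us nothing about relationships among taxa.
Only Taxon 1, Taxon 3, and Taxon 6 show the derived state '-' for C2, supporting them as a clade.
Only Taxon 1 and Taxon 6 show the derived state '+' for C3, supporting them as a clade.
Most parsimonious ingroup topology: ((Taxon 3,(Taxon 1,Taxon 6)),Taxon 8).
The clade {Taxon 1, Taxon 3, Taxon 6} is supported by C2: its derived state '-' occurs in exactly those taxa and in no other taxon (including the outgroup).

C2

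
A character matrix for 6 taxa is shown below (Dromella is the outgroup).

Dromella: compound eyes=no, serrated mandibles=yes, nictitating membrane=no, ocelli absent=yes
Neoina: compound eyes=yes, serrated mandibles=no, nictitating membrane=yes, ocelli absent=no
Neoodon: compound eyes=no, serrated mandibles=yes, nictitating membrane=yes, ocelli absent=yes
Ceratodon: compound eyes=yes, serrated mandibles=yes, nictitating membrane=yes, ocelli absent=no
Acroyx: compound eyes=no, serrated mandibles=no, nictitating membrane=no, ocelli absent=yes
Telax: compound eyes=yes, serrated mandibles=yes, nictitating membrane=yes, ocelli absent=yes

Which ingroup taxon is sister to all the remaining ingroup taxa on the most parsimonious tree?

Character polarity is set by the outgroup: the derived state is whichever differs from the outgroup's state, so for serrated mandibles, ocelli absent the derived state is 'no', and for the remaining characters it is 'yes'.
compound eyes (derived state 'yes') is shared by Ceratodon, Neoina, and Telax — a synapomorphy uniting that clade.
serrated mandibles groups Acroyx and Neoina, which is incompatible with the clades supported by the remaining characters; treating it as convergent (homoplasy) costs fewer steps than any alternative tree.
nictitating membrane: derived state 'yes' in Ceratodon, Neoina, Neoodon, and Telax only — synapomorphy for {Ceratodon, Neoina, Neoodon, Telax}.
Only Ceratodon and Neoina show the derived state 'no' for ocelli absent, supporting them as a clade.
Most parsimonious ingroup topology: ((((Neoina,Ceratodon),Telax),Neoodon),Acroyx).
Acroyx is sister to the clade containing all other ingroup taxa, so it is the earliest-diverging (most basal) ingroup lineage.

Acroyx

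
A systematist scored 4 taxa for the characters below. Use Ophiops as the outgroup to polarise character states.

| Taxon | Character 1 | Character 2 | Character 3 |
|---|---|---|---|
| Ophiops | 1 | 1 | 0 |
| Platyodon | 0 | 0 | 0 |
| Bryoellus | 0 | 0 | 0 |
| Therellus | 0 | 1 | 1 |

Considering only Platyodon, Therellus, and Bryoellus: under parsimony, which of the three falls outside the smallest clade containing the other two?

Therellus

Character polarity is set by the outgroup: the derived state is whichever differs from the outgroup's state, so for Character 1, Character 2 the derived state is '0', and for the remaining characters it is '1'.
Character 1 (derived state '0') is shared by all ingroup taxa — unites the whole ingroup.
Character 2 (derived state '0') is shared by Bryoellus and Platyodon — a synapomorphy uniting that clade.
Character 3: derived state '1' in Therellus only — an autapomorphy, so it tells us nothing about relationships among taxa.
Most parsimonious ingroup topology: ((Platyodon,Bryoellus),Therellus).
Bryoellus and Platyodon share a more recent common ancestor with each other than either does with Therellus, so Therellus is the least closely related of the three.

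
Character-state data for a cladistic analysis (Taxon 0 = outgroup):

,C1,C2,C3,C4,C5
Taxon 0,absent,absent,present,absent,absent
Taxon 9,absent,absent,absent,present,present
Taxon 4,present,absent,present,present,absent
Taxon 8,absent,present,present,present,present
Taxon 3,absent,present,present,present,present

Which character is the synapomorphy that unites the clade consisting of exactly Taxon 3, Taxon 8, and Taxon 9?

Character polarity is set by the outgroup: the derived state is whichever differs from the outgroup's state, so for C3 the derived state is 'absent', and for the remaining characters it is 'present'.
C1 (derived state 'present') is unique to Taxon 4 (autapomorphy; uninformative for grouping).
C2: derived state 'present' in Taxon 3 and Taxon 8 only — synapomorphy for {Taxon 3, Taxon 8}.
C3: derived state 'absent' in Taxon 9 only — an autapomorphy, so it tells us nothing about relationships among taxa.
C4 (derived state 'present') is shared by all ingroup taxa — unites the whole ingroup.
C5 (derived state 'present') is shared by Taxon 3, Taxon 8, and Taxon 9 — a synapomorphy uniting that clade.
Most parsimonious ingroup topology: ((Taxon 9,(Taxon 8,Taxon 3)),Taxon 4).
The clade {Taxon 3, Taxon 8, Taxon 9} is supported by C5: its derived state 'present' occurs in exactly those taxa and in no other taxon (including the outgroup).

C5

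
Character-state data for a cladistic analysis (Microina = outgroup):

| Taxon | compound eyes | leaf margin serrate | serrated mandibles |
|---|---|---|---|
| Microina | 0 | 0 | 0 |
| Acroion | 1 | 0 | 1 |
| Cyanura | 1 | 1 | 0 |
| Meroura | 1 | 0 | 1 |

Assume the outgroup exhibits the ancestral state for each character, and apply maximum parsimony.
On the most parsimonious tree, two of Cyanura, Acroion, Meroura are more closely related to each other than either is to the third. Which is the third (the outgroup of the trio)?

Cyanura

The outgroup has state '0' for every character, so '1' is the derived state throughout.
All ingroup taxa share the derived state '1' for compound eyes; it defines the ingroup but does not resolve relationships within it.
leaf margin serrate (derived state '1') is unique to Cyanura (autapomorphy; uninformative for grouping).
serrated mandibles (derived state '1') is shared by Acroion and Meroura — a synapomorphy uniting that clade.
Most parsimonious ingroup topology: ((Acroion,Meroura),Cyanura).
Acroion and Meroura share a more recent common ancestor with each other than either does with Cyanura, so Cyanura is the least closely related of the three.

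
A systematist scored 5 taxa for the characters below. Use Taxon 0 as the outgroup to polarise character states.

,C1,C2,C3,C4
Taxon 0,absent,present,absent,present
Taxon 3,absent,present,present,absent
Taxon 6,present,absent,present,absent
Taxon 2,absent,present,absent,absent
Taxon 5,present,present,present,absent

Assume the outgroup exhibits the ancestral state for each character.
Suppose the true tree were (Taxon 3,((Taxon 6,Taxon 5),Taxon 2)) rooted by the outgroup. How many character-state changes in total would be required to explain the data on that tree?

Map each character onto (Taxon 3,((Taxon 6,Taxon 5),Taxon 2)) (rooted by Taxon 0) and count the minimum state changes it requires (Fitch parsimony):
C1: 1; C2: 1; C3: 2; C4: 1.
Total tree length = 5.

5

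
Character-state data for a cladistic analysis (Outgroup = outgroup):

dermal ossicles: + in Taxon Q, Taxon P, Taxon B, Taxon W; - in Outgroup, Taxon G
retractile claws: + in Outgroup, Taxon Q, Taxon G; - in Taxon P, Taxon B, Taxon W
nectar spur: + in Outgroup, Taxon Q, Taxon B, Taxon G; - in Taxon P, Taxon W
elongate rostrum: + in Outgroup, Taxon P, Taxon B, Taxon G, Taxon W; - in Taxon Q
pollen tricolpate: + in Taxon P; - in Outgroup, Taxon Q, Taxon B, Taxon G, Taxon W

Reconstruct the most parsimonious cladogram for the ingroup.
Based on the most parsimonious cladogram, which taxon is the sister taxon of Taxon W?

Taxon P

Character polarity is set by the outgroup: the derived state is whichever differs from the outgroup's state, so for retractile claws, nectar spur, elongate rostrum the derived state is '-', and for the remaining characters it is '+'.
dermal ossicles: derived state '+' in Taxon B, Taxon P, Taxon Q, and Taxon W only — synapomorphy for {Taxon B, Taxon P, Taxon Q, Taxon W}.
retractile claws (derived state '-') is shared by Taxon B, Taxon P, and Taxon W — a synapomorphy uniting that clade.
Only Taxon P and Taxon W show the derived state '-' for nectar spur, supporting them as a clade.
elongate rostrum (derived state '-') is unique to Taxon Q (autapomorphy; uninformative for grouping).
pollen tricolpate (derived state '+') is unique to Taxon P (autapomorphy; uninformative for grouping).
Most parsimonious ingroup topology: ((Taxon Q,((Taxon P,Taxon W),Taxon B)),Taxon G).
Taxon W and Taxon P form a cherry on this tree, so they are sister taxa.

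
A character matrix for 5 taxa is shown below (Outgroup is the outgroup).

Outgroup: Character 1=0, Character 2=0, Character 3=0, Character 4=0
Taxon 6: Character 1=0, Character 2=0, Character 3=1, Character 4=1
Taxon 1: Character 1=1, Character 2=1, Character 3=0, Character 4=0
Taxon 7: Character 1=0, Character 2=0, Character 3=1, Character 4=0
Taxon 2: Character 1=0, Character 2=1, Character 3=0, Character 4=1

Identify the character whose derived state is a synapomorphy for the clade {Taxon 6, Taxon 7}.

The outgroup has state '0' for every character, so '1' is the derived state throughout.
Character 1 (derived state '1') is unique to Taxon 1 (autapomorphy; uninformative for grouping).
Only Taxon 1 and Taxon 2 show the derived state '1' for Character 2, supporting them as a clade.
Character 3: derived state '1' in Taxon 6 and Taxon 7 only — synapomorphy for {Taxon 6, Taxon 7}.
Character 4 groups Taxon 2 and Taxon 6, which is incompatible with the clades supported by the remaining characters; treating it as convergent (homoplasy) costs fewer steps than any alternative tree.
Most parsimonious ingroup topology: ((Taxon 6,Taxon 7),(Taxon 1,Taxon 2)).
The clade {Taxon 6, Taxon 7} is supported by Character 3: its derived state '1' occurs in exactly those taxa and in no other taxon (including the outgroup).

Character 3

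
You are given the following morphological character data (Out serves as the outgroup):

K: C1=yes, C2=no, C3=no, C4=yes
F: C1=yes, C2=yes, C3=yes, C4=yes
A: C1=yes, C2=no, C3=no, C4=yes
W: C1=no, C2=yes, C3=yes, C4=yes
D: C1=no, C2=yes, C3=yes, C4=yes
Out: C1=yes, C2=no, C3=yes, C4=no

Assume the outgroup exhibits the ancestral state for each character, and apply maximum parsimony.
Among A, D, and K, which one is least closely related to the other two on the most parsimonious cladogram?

D

Character polarity is set by the outgroup: the derived state is whichever differs from the outgroup's state, so for C1, C3 the derived state is 'no', and for the remaining characters it is 'yes'.
Only D and W show the derived state 'no' for C1, supporting them as a clade.
Only D, F, and W show the derived state 'yes' for C2, supporting them as a clade.
C3: derived state 'no' in A and K only — synapomorphy for {A, K}.
All ingroup taxa share the derived state 'yes' for C4; it defines the ingroup but does not resolve relationships within it.
Most parsimonious ingroup topology: (((W,D),F),(K,A)).
A and K share a more recent common ancestor with each other than either does with D, so D is the least closely related of the three.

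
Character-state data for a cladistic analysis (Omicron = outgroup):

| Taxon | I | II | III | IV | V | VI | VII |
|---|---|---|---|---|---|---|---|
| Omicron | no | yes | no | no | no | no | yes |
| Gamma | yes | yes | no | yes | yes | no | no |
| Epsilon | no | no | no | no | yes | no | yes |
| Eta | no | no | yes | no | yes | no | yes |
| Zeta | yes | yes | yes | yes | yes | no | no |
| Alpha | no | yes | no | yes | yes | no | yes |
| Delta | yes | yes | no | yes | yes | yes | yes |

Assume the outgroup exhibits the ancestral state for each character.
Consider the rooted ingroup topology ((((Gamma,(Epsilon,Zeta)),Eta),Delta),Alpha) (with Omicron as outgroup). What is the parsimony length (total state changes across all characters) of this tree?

14

Map each character onto ((((Gamma,(Epsilon,Zeta)),Eta),Delta),Alpha) (rooted by Omicron) and count the minimum state changes it requires (Fitch parsimony):
I: 3; II: 2; III: 2; IV: 3; V: 1; VI: 1; VII: 2.
Total tree length = 14.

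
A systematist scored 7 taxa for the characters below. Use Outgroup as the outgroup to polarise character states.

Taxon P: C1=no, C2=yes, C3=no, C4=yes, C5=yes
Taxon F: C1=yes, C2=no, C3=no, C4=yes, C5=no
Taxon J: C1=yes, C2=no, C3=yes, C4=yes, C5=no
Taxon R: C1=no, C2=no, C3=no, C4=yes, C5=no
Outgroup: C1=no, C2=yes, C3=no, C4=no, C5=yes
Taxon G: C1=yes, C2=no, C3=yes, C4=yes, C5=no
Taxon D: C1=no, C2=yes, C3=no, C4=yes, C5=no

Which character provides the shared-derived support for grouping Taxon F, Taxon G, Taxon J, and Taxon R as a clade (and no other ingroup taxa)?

C2

Character polarity is set by the outgroup: the derived state is whichever differs from the outgroup's state, so for C2, C5 the derived state is 'no', and for the remaining characters it is 'yes'.
Only Taxon F, Taxon G, and Taxon J show the derived state 'yes' for C1, supporting them as a clade.
C2: derived state 'no' in Taxon F, Taxon G, Taxon J, and Taxon R only — synapomorphy for {Taxon F, Taxon G, Taxon J, Taxon R}.
C3 (derived state 'yes') is shared by Taxon G and Taxon J — a synapomorphy uniting that clade.
C4 (derived state 'yes') is shared by all ingroup taxa — unites the whole ingroup.
C5: derived state 'no' in Taxon D, Taxon F, Taxon G, Taxon J, and Taxon R only — synapomorphy for {Taxon D, Taxon F, Taxon G, Taxon J, Taxon R}.
Most parsimonious ingroup topology: ((Taxon D,(((Taxon J,Taxon G),Taxon F),Taxon R)),Taxon P).
The clade {Taxon F, Taxon G, Taxon J, Taxon R} is supported by C2: its derived state 'no' occurs in exactly those taxa and in no other taxon (including the outgroup).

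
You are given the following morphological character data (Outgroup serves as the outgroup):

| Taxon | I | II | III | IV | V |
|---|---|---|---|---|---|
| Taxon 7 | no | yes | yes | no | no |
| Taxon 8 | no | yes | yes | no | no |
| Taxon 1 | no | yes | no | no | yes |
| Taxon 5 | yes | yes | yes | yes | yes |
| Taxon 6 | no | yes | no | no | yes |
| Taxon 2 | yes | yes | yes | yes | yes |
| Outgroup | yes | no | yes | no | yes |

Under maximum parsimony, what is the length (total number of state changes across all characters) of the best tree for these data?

5

Character polarity is set by the outgroup: the derived state is whichever differs from the outgroup's state, so for I, III, V the derived state is 'no', and for the remaining characters it is 'yes'.
I: derived state 'no' in Taxon 1, Taxon 6, Taxon 7, and Taxon 8 only — synapomorphy for {Taxon 1, Taxon 6, Taxon 7, Taxon 8}.
All ingroup taxa share the derived state 'yes' for II; it defines the ingroup but does not resolve relationships within it.
III: derived state 'no' in Taxon 1 and Taxon 6 only — synapomorphy for {Taxon 1, Taxon 6}.
IV (derived state 'yes') is shared by Taxon 2 and Taxon 5 — a synapomorphy uniting that clade.
V (derived state 'no') is shared by Taxon 7 and Taxon 8 — a synapomorphy uniting that clade.
Most parsimonious ingroup topology: (((Taxon 6,Taxon 1),(Taxon 8,Taxon 7)),(Taxon 2,Taxon 5)).
Changes per character on this tree: I: 1; II: 1; III: 1; IV: 1; V: 1.
Total = 5.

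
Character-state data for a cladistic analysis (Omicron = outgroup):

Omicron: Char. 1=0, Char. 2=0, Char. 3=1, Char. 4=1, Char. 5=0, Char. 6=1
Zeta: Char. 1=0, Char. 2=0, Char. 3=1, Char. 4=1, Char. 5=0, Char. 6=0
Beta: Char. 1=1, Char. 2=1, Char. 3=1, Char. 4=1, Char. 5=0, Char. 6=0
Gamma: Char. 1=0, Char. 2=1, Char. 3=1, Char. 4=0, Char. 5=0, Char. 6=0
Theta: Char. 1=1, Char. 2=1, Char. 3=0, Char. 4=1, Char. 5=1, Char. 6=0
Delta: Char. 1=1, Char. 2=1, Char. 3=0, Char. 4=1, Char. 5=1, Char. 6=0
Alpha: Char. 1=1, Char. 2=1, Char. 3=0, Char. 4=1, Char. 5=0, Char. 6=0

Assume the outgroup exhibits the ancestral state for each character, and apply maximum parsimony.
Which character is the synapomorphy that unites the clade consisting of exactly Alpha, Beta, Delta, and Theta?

Char. 1

Character polarity is set by the outgroup: the derived state is whichever differs from the outgroup's state, so for Char. 3, Char. 4, Char. 6 the derived state is '0', and for the remaining characters it is '1'.
Char. 1 (derived state '1') is shared by Alpha, Beta, Delta, and Theta — a synapomorphy uniting that clade.
Only Alpha, Beta, Delta, Gamma, and Theta show the derived state '1' for Char. 2, supporting them as a clade.
Char. 3: derived state '0' in Alpha, Delta, and Theta only — synapomorphy for {Alpha, Delta, Theta}.
Char. 4: derived state '0' in Gamma only — an autapomorphy, so it tells us nothing about relationships among taxa.
Char. 5 (derived state '1') is shared by Delta and Theta — a synapomorphy uniting that clade.
All ingroup taxa share the derived state '0' for Char. 6; it defines the ingroup but does not resolve relationships within it.
Most parsimonious ingroup topology: (Zeta,((Beta,((Theta,Delta),Alpha)),Gamma)).
The clade {Alpha, Beta, Delta, Theta} is supported by Char. 1: its derived state '1' occurs in exactly those taxa and in no other taxon (including the outgroup).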